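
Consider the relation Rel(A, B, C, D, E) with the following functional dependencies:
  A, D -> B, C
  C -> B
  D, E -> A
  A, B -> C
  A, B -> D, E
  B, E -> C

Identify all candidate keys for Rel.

Closure of {A, B} is {A, B, C, D, E}, the whole schema; {A, B} is a candidate key.
Closure of {A, C} is {A, B, C, D, E}, the whole schema; {A, C} is a candidate key.
Closure of {A, D} is {A, B, C, D, E}, the whole schema; {A, D} is a candidate key.
Closure of {D, E} is {A, B, C, D, E}, the whole schema; {D, E} is a candidate key.
No proper subset of any of these is a key, and no other minimal superkey exists.

{A, B}, {A, C}, {A, D}, {D, E}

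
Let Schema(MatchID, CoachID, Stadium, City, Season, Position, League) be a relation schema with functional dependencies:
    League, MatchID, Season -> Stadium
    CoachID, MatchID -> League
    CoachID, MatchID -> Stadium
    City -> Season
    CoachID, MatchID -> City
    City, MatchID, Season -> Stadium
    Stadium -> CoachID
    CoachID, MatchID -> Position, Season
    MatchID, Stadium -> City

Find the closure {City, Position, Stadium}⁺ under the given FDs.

{City, CoachID, Position, Season, Stadium}

Start with {City, Position, Stadium}.
City -> Season applies; add {Season} → now {City, Position, Season, Stadium}.
Stadium -> CoachID applies; add {CoachID} → now {City, CoachID, Position, Season, Stadium}.
No further FD applies.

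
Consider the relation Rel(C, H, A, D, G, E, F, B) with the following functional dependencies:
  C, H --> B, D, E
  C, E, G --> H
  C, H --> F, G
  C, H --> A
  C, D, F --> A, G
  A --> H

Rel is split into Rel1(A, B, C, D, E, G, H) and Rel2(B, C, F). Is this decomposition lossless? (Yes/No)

Rel1 ∩ Rel2 = {B, C}; its closure under F is {B, C}.
Rel1 ⊄ {B, C} and Rel2 ⊄ {B, C}, so the split is lossy.

No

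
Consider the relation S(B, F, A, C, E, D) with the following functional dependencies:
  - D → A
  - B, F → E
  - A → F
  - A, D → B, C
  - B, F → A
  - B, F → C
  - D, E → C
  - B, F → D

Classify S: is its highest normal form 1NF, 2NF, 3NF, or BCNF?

Candidate keys: {A, B}, {B, F}, {D}. Prime attributes: {A, B, D, F}.
For A → F we have {A}⁺ = {A, F}; {A} is not a superkey, so BCNF fails.
But every attribute on its right side ({F}) is prime, and the same holds for every other non-superkey FD, so 3NF still holds.

3NF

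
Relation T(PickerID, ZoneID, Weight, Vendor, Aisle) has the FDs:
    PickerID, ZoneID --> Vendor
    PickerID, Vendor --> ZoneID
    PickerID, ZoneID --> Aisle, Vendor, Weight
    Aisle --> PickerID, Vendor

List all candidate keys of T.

{Aisle}, {PickerID, Vendor}, {PickerID, ZoneID}

{Aisle} is a candidate key since {Aisle}⁺ = {Aisle, PickerID, Vendor, Weight, ZoneID} covers every attribute.
{PickerID, Vendor} is a candidate key since {PickerID, Vendor}⁺ = {Aisle, PickerID, Vendor, Weight, ZoneID} covers every attribute.
{PickerID, ZoneID} is a candidate key since {PickerID, ZoneID}⁺ = {Aisle, PickerID, Vendor, Weight, ZoneID} covers every attribute.
No proper subset of any of these is a key, and no other minimal superkey exists.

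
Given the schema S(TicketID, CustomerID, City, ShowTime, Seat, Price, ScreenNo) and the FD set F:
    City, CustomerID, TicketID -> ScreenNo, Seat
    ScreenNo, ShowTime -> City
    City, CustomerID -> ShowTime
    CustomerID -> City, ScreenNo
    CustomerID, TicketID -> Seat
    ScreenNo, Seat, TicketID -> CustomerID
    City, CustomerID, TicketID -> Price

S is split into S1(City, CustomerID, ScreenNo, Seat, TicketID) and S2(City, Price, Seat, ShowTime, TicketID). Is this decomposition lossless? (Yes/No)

No

Common attributes: {City, Seat, TicketID}; their closure is {City, Seat, TicketID}.
Neither S1 nor S2 is contained in that closure, so the decomposition is lossy.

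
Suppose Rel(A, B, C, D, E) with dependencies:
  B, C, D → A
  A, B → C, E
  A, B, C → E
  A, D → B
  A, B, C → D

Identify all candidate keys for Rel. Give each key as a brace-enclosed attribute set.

{A, B}⁺ = {A, B, C, D, E} — all of the relation — so {A, B} is a candidate key.
{A, D}⁺ = {A, B, C, D, E} — all of the relation — so {A, D} is a candidate key.
{B, C, D}⁺ = {A, B, C, D, E} — all of the relation — so {B, C, D} is a candidate key.
These are minimal and exhaustive — every other superkey contains one of them.

{A, B}, {A, D}, {B, C, D}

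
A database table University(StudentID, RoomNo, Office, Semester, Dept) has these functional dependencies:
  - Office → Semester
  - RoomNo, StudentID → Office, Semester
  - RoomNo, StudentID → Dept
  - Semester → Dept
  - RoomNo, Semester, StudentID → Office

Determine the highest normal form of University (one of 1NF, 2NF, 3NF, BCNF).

Candidate key: {RoomNo, StudentID}. Prime attributes: {RoomNo, StudentID}.
For Office → Semester we have {Office}⁺ = {Dept, Office, Semester}; {Office} is not a superkey, so BCNF fails.
Office → Semester determines the non-prime attribute {Semester} from a non-superkey — 3NF is violated.
Checking every proper subset of each key, none determines a non-prime attribute — 2NF is satisfied.

2NF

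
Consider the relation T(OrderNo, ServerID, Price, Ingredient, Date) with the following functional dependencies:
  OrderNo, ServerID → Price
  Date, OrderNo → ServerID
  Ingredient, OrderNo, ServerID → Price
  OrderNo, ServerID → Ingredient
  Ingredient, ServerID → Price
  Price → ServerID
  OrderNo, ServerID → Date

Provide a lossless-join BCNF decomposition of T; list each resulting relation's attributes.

Candidate keys of the original relation: {Date, OrderNo}, {OrderNo, Price}, {OrderNo, ServerID}.
Within {Date, Ingredient, OrderNo, Price, ServerID}: {Ingredient, ServerID}⁺ ∩ {Date, Ingredient, OrderNo, Price, ServerID} = {Ingredient, Price, ServerID}, not the whole set, so Ingredient, ServerID → Price violates BCNF; decompose into {Ingredient, Price, ServerID} and {Date, Ingredient, OrderNo, ServerID}.
Within {Ingredient, Price, ServerID}: {Price}⁺ ∩ {Ingredient, Price, ServerID} = {Price, ServerID}, not the whole set, so Price → ServerID violates BCNF; decompose into {Price, ServerID} and {Ingredient, Price}.
{Price, ServerID}: every determinant is a superkey — BCNF.
{Ingredient, Price}: every determinant is a superkey — BCNF.
{Date, Ingredient, OrderNo, ServerID}: every determinant is a superkey — BCNF.

{Date, Ingredient, OrderNo, ServerID}; {Ingredient, Price}; {Price, ServerID}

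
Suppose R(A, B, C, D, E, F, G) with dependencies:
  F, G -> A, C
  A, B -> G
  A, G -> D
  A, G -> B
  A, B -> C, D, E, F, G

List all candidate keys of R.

{A, B} is a candidate key since {A, B}⁺ = {A, B, C, D, E, F, G} covers every attribute.
{A, G} is a candidate key since {A, G}⁺ = {A, B, C, D, E, F, G} covers every attribute.
{F, G} is a candidate key since {F, G}⁺ = {A, B, C, D, E, F, G} covers every attribute.
Any other superkey properly contains one of these, so there are no further candidate keys.

{A, B}, {A, G}, {F, G}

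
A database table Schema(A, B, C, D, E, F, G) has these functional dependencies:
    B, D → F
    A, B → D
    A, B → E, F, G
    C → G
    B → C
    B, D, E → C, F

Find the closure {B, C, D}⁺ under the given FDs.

{B, C, D, F, G}

Start with {B, C, D}.
B, D → F applies; add {F} → now {B, C, D, F}.
C → G applies; add {G} → now {B, C, D, F, G}.
No further FD applies.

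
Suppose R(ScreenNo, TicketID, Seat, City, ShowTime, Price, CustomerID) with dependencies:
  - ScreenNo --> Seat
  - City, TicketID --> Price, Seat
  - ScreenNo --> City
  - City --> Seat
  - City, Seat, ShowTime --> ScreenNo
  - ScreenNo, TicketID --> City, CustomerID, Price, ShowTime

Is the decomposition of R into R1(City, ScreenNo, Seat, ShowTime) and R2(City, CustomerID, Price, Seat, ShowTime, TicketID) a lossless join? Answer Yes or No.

The shared attributes are {City, Seat, ShowTime} and {City, Seat, ShowTime}⁺ = {City, ScreenNo, Seat, ShowTime}.
R1 is contained in that closure, so R1 ∩ R2 --> R1 holds and the join is lossless.

Yes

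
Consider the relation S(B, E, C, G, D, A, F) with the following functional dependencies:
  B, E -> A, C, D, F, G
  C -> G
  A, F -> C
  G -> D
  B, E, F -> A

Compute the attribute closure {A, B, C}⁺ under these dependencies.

Start with {A, B, C}.
C -> G applies; add {G} → now {A, B, C, G}.
G -> D applies; add {D} → now {A, B, C, D, G}.
No further FD applies.

{A, B, C, D, G}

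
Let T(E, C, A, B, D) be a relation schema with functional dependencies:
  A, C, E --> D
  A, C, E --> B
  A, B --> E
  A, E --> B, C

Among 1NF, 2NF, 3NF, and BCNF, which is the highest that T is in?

Candidate keys: {A, B}, {A, E}. Prime attributes: {A, B, E}.
Every FD has a superkey on the left, so the relation is in BCNF.

BCNF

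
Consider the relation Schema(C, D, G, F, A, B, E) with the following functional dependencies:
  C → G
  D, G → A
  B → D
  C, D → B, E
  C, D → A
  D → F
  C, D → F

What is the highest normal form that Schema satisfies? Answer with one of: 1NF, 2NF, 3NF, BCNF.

1NF

Candidate keys: {B, C}, {C, D}. Prime attributes: {B, C, D}.
For C → G we have {C}⁺ = {C, G}; {C} is not a superkey, so BCNF fails.
C → G has non-prime {G} on the right and a non-superkey on the left, so 3NF fails.
The proper key subset {B} of {B, C} determines non-prime {F}, so the relation is not even in 2NF.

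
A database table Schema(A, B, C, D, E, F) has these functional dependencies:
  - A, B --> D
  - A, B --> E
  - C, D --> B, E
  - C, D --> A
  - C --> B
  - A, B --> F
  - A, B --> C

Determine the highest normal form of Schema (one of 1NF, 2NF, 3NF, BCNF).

3NF

Candidate keys: {A, B}, {A, C}, {C, D}. Prime attributes: {A, B, C, D}.
C --> B: {C}⁺ = {B, C}, which is not all of the attributes, so the left side is not a superkey — BCNF is violated.
But every attribute on its right side ({B}) is prime, and the same holds for every other non-superkey FD, so 3NF still holds.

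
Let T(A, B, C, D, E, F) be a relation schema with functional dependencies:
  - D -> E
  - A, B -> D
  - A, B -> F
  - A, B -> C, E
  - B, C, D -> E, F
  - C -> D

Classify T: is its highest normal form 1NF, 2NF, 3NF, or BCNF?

2NF

Candidate key: {A, B}. Prime attributes: {A, B}.
For D -> E we have {D}⁺ = {D, E}; {D} is not a superkey, so BCNF fails.
D -> E has non-prime {E} on the right and a non-superkey on the left, so 3NF fails.
No proper subset of a key has a non-prime attribute in its closure, so there is no partial dependency; 2NF holds.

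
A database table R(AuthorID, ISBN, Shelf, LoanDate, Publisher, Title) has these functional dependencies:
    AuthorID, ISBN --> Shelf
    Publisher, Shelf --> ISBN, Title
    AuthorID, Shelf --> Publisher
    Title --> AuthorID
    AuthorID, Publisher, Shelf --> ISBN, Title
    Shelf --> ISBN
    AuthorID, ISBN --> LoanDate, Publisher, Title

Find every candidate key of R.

{AuthorID, ISBN}⁺ = {AuthorID, ISBN, LoanDate, Publisher, Shelf, Title}, which is every attribute, so {AuthorID, ISBN} is a candidate key.
{AuthorID, Shelf}⁺ = {AuthorID, ISBN, LoanDate, Publisher, Shelf, Title}, which is every attribute, so {AuthorID, Shelf} is a candidate key.
{ISBN, Title}⁺ = {AuthorID, ISBN, LoanDate, Publisher, Shelf, Title}, which is every attribute, so {ISBN, Title} is a candidate key.
{Publisher, Shelf}⁺ = {AuthorID, ISBN, LoanDate, Publisher, Shelf, Title}, which is every attribute, so {Publisher, Shelf} is a candidate key.
{Shelf, Title}⁺ = {AuthorID, ISBN, LoanDate, Publisher, Shelf, Title}, which is every attribute, so {Shelf, Title} is a candidate key.
No proper subset of any of these is a key, and no other minimal superkey exists.

{AuthorID, ISBN}, {AuthorID, Shelf}, {ISBN, Title}, {Publisher, Shelf}, {Shelf, Title}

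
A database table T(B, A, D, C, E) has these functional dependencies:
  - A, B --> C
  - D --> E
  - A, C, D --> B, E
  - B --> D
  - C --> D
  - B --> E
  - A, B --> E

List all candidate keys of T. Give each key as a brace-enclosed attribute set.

{A} never appears on the right of any FD, so every key must include it.
Closure of {A, B} is {A, B, C, D, E}, the whole schema; {A, B} is a candidate key.
Closure of {A, C} is {A, B, C, D, E}, the whole schema; {A, C} is a candidate key.
These are minimal and exhaustive — every other superkey contains one of them.

{A, B}, {A, C}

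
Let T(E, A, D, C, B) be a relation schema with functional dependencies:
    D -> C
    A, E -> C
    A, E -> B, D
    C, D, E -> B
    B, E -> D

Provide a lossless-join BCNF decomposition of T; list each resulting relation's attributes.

{A, B, E}; {B, D, E}; {C, D}

Candidate key of the original relation: {A, E}.
In {A, B, C, D, E}, {D} is not a superkey ({D}⁺ restricted to this set is {C, D}), so split on D -> C into {C, D} and {A, B, D, E}.
{C, D} is in BCNF.
In {A, B, D, E}, {B, E} is not a superkey ({B, E}⁺ restricted to this set is {B, D, E}), so split on B, E -> D into {B, D, E} and {A, B, E}.
{B, D, E} is in BCNF.
{A, B, E} is in BCNF.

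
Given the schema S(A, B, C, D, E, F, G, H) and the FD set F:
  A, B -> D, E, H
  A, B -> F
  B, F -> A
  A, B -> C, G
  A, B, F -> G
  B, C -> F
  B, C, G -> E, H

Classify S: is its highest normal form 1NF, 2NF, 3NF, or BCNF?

BCNF

Candidate keys: {A, B}, {B, C}, {B, F}. Prime attributes: {A, B, C, F}.
The left-hand side of every FD is a superkey, so BCNF is satisfied.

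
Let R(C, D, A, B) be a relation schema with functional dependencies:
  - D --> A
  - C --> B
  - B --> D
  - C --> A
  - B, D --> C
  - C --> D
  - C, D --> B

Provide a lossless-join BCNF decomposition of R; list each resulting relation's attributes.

Candidate keys of the original relation: {B}, {C}.
Within {A, B, C, D}: {D}⁺ ∩ {A, B, C, D} = {A, D}, not the whole set, so D --> A violates BCNF; decompose into {A, D} and {B, C, D}.
{A, D}: every determinant is a superkey — BCNF.
{B, C, D}: every determinant is a superkey — BCNF.

{A, D}; {B, C, D}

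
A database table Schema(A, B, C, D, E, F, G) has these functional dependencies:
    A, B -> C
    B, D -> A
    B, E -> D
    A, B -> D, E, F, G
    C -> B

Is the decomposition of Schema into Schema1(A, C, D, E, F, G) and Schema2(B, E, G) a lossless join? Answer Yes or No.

No

Common attributes: {E, G}; their closure is {E, G}.
The closure covers neither Schema1 nor Schema2 entirely; the join is not lossless.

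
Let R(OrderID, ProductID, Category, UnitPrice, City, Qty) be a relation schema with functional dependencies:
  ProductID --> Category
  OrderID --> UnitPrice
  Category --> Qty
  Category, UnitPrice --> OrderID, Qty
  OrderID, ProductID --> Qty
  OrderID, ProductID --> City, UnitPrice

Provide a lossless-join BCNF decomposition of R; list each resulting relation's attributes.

{Category, ProductID}; {Category, Qty}; {City, OrderID, ProductID}; {OrderID, UnitPrice}

Candidate keys of the original relation: {OrderID, ProductID}, {ProductID, UnitPrice}.
Within {Category, City, OrderID, ProductID, Qty, UnitPrice}: {ProductID}⁺ ∩ {Category, City, OrderID, ProductID, Qty, UnitPrice} = {Category, ProductID, Qty}, not the whole set, so ProductID --> Category, Qty violates BCNF; decompose into {Category, ProductID, Qty} and {City, OrderID, ProductID, UnitPrice}.
Within {Category, ProductID, Qty}: {Category}⁺ ∩ {Category, ProductID, Qty} = {Category, Qty}, not the whole set, so Category --> Qty violates BCNF; decompose into {Category, Qty} and {Category, ProductID}.
{Category, Qty} is in BCNF.
{Category, ProductID} is in BCNF.
Within {City, OrderID, ProductID, UnitPrice}: {OrderID}⁺ ∩ {City, OrderID, ProductID, UnitPrice} = {OrderID, UnitPrice}, not the whole set, so OrderID --> UnitPrice violates BCNF; decompose into {OrderID, UnitPrice} and {City, OrderID, ProductID}.
{OrderID, UnitPrice} is in BCNF.
{City, OrderID, ProductID} is in BCNF.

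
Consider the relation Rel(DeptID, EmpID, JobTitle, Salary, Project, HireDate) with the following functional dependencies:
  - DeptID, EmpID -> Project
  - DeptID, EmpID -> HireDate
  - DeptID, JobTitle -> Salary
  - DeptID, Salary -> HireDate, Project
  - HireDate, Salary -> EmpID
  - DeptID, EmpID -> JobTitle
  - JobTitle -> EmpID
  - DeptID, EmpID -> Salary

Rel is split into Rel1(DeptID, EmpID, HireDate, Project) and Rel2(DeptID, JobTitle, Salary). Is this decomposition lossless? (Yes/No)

The shared attributes are {DeptID} and {DeptID}⁺ = {DeptID}.
The closure covers neither Rel1 nor Rel2 entirely; the join is not lossless.

No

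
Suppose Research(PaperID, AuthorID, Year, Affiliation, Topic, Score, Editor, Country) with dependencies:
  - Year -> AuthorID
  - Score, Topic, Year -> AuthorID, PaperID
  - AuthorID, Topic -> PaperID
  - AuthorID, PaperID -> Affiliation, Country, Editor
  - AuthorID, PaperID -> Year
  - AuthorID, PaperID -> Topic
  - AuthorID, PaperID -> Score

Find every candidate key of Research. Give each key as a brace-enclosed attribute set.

Closure of {AuthorID, PaperID} is {Affiliation, AuthorID, Country, Editor, PaperID, Score, Topic, Year}, the whole schema; {AuthorID, PaperID} is a candidate key.
Closure of {AuthorID, Topic} is {Affiliation, AuthorID, Country, Editor, PaperID, Score, Topic, Year}, the whole schema; {AuthorID, Topic} is a candidate key.
Closure of {PaperID, Year} is {Affiliation, AuthorID, Country, Editor, PaperID, Score, Topic, Year}, the whole schema; {PaperID, Year} is a candidate key.
Closure of {Topic, Year} is {Affiliation, AuthorID, Country, Editor, PaperID, Score, Topic, Year}, the whole schema; {Topic, Year} is a candidate key.
No proper subset of any of these is a key, and no other minimal superkey exists.

{AuthorID, PaperID}, {AuthorID, Topic}, {PaperID, Year}, {Topic, Year}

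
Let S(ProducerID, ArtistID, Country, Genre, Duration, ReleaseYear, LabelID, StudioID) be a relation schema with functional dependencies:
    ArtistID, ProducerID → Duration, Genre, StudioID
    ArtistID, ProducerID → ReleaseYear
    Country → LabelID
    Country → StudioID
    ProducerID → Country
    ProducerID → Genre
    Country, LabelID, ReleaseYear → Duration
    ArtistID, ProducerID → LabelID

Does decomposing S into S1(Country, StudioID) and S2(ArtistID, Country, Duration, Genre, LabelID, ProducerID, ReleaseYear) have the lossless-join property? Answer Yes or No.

Yes

Common attributes: {Country}; their closure is {Country, LabelID, StudioID}.
S1 is contained in that closure, so S1 ∩ S2 → S1 holds and the join is lossless.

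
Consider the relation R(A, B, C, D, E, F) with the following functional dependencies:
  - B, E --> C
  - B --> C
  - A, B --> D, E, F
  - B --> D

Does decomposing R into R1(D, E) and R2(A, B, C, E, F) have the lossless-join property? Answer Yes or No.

R1 ∩ R2 = {E}; its closure under F is {E}.
The closure covers neither R1 nor R2 entirely; the join is not lossless.

No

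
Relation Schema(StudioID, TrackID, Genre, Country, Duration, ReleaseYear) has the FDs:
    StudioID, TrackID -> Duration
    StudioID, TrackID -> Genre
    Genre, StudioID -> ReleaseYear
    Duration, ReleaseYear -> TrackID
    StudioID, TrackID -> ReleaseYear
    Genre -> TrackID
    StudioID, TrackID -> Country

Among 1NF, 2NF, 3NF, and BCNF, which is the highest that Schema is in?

Candidate keys: {Duration, ReleaseYear, StudioID}, {Genre, StudioID}, {StudioID, TrackID}. Prime attributes: {Duration, Genre, ReleaseYear, StudioID, TrackID}.
For Duration, ReleaseYear -> TrackID we have {Duration, ReleaseYear}⁺ = {Duration, ReleaseYear, TrackID}; {Duration, ReleaseYear} is not a superkey, so BCNF fails.
But every attribute on its right side ({TrackID}) is prime, and the same holds for every other non-superkey FD, so 3NF still holds.

3NF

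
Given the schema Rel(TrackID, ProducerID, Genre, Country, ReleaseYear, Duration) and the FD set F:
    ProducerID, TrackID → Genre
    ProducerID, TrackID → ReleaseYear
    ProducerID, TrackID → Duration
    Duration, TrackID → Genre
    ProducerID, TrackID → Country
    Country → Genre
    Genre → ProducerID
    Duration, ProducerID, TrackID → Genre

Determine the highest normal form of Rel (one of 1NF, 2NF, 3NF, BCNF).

3NF

Candidate keys: {Country, TrackID}, {Duration, TrackID}, {Genre, TrackID}, {ProducerID, TrackID}. Prime attributes: {Country, Duration, Genre, ProducerID, TrackID}.
For Country → Genre we have {Country}⁺ = {Country, Genre, ProducerID}; {Country} is not a superkey, so BCNF fails.
Its right-hand attributes {Genre} are all prime, as are those of every other non-superkey FD — the relation is in 3NF.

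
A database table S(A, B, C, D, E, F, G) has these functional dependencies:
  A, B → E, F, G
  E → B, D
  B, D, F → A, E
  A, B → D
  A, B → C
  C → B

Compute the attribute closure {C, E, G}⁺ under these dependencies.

{B, C, D, E, G}

Start with {C, E, G}.
E → B, D applies; add {B, D} → now {B, C, D, E, G}.
No further FD applies.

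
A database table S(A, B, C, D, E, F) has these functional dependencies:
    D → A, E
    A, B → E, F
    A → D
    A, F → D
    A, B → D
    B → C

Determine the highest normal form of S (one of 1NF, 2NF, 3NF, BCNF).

Candidate keys: {A, B}, {B, D}. Prime attributes: {A, B, D}.
D → A, E breaks BCNF: {D}⁺ = {A, D, E}, so {D} is not a superkey.
D → A, E has non-prime {E} on the right and a non-superkey on the left, so 3NF fails.
The proper key subset {A} of {A, B} determines non-prime {E}, so the relation is not even in 2NF.

1NF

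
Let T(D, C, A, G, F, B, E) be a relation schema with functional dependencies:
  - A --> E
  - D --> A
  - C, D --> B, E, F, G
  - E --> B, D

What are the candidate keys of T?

{A, C}, {C, D}, {C, E}

Attributes never on any right-hand side: {C} — every candidate key must contain it.
{A, C}⁺ = {A, B, C, D, E, F, G} — all of the relation — so {A, C} is a candidate key.
{C, D}⁺ = {A, B, C, D, E, F, G} — all of the relation — so {C, D} is a candidate key.
{C, E}⁺ = {A, B, C, D, E, F, G} — all of the relation — so {C, E} is a candidate key.
These are minimal and exhaustive — every other superkey contains one of them.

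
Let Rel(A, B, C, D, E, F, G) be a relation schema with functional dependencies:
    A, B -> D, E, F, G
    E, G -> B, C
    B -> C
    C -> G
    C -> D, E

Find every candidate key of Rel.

{A} never appears on the right of any FD, so every key must include it.
{A, B}⁺ = {A, B, C, D, E, F, G}, which is every attribute, so {A, B} is a candidate key.
{A, C}⁺ = {A, B, C, D, E, F, G}, which is every attribute, so {A, C} is a candidate key.
{A, E, G}⁺ = {A, B, C, D, E, F, G}, which is every attribute, so {A, E, G} is a candidate key.
No proper subset of any of these is a key, and no other minimal superkey exists.

{A, B}, {A, C}, {A, E, G}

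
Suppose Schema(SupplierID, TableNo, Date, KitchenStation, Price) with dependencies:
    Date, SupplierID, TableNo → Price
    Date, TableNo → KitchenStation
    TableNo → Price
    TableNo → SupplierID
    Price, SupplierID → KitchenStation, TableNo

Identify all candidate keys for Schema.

{Date} never appears on the right of any FD, so every key must include it.
{Date, TableNo}⁺ = {Date, KitchenStation, Price, SupplierID, TableNo} — all of the relation — so {Date, TableNo} is a candidate key.
{Date, Price, SupplierID}⁺ = {Date, KitchenStation, Price, SupplierID, TableNo} — all of the relation — so {Date, Price, SupplierID} is a candidate key.
No proper subset of any of these is a key, and no other minimal superkey exists.

{Date, Price, SupplierID}, {Date, TableNo}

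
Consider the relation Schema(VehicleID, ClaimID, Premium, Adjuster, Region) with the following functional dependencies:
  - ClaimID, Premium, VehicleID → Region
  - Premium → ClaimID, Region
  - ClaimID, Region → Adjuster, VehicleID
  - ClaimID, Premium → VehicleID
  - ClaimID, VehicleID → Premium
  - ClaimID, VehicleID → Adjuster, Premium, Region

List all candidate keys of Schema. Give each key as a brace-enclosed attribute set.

{Premium}⁺ = {Adjuster, ClaimID, Premium, Region, VehicleID}, which is every attribute, so {Premium} is a candidate key.
{ClaimID, Region}⁺ = {Adjuster, ClaimID, Premium, Region, VehicleID}, which is every attribute, so {ClaimID, Region} is a candidate key.
{ClaimID, VehicleID}⁺ = {Adjuster, ClaimID, Premium, Region, VehicleID}, which is every attribute, so {ClaimID, VehicleID} is a candidate key.
Any other superkey properly contains one of these, so there are no further candidate keys.

{ClaimID, Region}, {ClaimID, VehicleID}, {Premium}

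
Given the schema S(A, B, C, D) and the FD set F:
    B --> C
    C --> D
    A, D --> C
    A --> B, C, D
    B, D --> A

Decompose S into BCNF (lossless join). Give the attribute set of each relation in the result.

Candidate keys of the original relation: {A}, {B}.
In {A, B, C, D}, {C} is not a superkey ({C}⁺ restricted to this set is {C, D}), so split on C --> D into {C, D} and {A, B, C}.
{C, D} has no BCNF violation.
{A, B, C} has no BCNF violation.

{A, B, C}; {C, D}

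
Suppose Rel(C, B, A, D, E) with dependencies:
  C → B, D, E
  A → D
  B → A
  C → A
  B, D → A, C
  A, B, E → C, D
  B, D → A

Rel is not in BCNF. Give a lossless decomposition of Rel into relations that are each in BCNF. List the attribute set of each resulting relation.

{A, B, C, E}; {A, D}

Candidate keys of the original relation: {B}, {C}.
Within {A, B, C, D, E}: {A}⁺ ∩ {A, B, C, D, E} = {A, D}, not the whole set, so A → D violates BCNF; decompose into {A, D} and {A, B, C, E}.
{A, D} is in BCNF.
{A, B, C, E} is in BCNF.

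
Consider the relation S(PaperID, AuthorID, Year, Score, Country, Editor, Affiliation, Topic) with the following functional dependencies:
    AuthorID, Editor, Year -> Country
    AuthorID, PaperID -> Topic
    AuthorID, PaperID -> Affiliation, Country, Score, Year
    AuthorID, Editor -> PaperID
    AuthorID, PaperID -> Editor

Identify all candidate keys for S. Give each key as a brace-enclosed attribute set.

{AuthorID, Editor}, {AuthorID, PaperID}

Attributes never on any right-hand side: {AuthorID} — every candidate key must contain it.
Closure of {AuthorID, Editor} is {Affiliation, AuthorID, Country, Editor, PaperID, Score, Topic, Year}, the whole schema; {AuthorID, Editor} is a candidate key.
Closure of {AuthorID, PaperID} is {Affiliation, AuthorID, Country, Editor, PaperID, Score, Topic, Year}, the whole schema; {AuthorID, PaperID} is a candidate key.
No proper subset of any of these is a key, and no other minimal superkey exists.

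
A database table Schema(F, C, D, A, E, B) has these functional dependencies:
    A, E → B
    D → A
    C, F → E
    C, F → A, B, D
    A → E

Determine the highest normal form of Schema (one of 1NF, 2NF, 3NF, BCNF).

Candidate key: {C, F}. Prime attributes: {C, F}.
A, E → B breaks BCNF: {A, E}⁺ = {A, B, E}, so {A, E} is not a superkey.
Because {B} is non-prime and the left side of A, E → B is not a superkey, the relation is not in 3NF.
No non-prime attribute depends on a proper subset of any candidate key, so 2NF holds.

2NF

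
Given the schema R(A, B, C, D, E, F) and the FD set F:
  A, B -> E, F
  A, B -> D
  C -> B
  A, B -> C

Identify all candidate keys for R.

{A, B}, {A, C}

No FD produces {A}, so it must be in every candidate key.
Closure of {A, B} is {A, B, C, D, E, F}, the whole schema; {A, B} is a candidate key.
Closure of {A, C} is {A, B, C, D, E, F}, the whole schema; {A, C} is a candidate key.
These are minimal and exhaustive — every other superkey contains one of them.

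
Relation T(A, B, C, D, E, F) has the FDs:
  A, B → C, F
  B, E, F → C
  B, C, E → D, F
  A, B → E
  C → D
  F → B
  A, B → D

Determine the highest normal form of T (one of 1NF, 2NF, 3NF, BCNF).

2NF

Candidate keys: {A, B}, {A, F}. Prime attributes: {A, B, F}.
B, E, F → C breaks BCNF: {B, E, F}⁺ = {B, C, D, E, F}, so {B, E, F} is not a superkey.
B, E, F → C determines the non-prime attribute {C} from a non-superkey — 3NF is violated.
No proper subset of a key has a non-prime attribute in its closure, so there is no partial dependency; 2NF holds.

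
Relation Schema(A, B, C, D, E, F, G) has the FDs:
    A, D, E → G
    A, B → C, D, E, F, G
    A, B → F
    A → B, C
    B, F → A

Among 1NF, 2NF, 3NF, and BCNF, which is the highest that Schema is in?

BCNF

Candidate keys: {A}, {B, F}. Prime attributes: {A, B, F}.
Each dependency's left side is a superkey — BCNF holds.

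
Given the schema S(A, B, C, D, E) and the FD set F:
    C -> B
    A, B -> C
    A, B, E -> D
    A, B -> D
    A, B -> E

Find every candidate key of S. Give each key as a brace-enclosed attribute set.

{A, B}, {A, C}

Attributes never on any right-hand side: {A} — every candidate key must contain it.
{A, B}⁺ = {A, B, C, D, E} — all of the relation — so {A, B} is a candidate key.
{A, C}⁺ = {A, B, C, D, E} — all of the relation — so {A, C} is a candidate key.
No proper subset of any of these is a key, and no other minimal superkey exists.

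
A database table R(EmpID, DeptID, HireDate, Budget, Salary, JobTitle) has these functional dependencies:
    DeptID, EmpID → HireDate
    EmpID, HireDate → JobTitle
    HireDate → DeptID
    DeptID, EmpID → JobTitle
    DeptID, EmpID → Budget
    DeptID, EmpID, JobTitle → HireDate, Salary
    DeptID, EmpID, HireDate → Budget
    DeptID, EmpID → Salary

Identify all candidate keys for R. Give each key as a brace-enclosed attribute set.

Attributes never on any right-hand side: {EmpID} — every candidate key must contain it.
Closure of {DeptID, EmpID} is {Budget, DeptID, EmpID, HireDate, JobTitle, Salary}, the whole schema; {DeptID, EmpID} is a candidate key.
Closure of {EmpID, HireDate} is {Budget, DeptID, EmpID, HireDate, JobTitle, Salary}, the whole schema; {EmpID, HireDate} is a candidate key.
Any other superkey properly contains one of these, so there are no further candidate keys.

{DeptID, EmpID}, {EmpID, HireDate}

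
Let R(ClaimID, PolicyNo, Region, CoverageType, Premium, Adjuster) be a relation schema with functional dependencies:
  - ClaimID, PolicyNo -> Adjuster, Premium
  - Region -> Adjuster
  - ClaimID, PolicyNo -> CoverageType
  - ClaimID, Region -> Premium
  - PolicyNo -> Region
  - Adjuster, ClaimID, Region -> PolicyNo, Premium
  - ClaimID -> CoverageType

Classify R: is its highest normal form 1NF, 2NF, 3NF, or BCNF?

Candidate keys: {ClaimID, PolicyNo}, {ClaimID, Region}. Prime attributes: {ClaimID, PolicyNo, Region}.
For Region -> Adjuster we have {Region}⁺ = {Adjuster, Region}; {Region} is not a superkey, so BCNF fails.
Region -> Adjuster has non-prime {Adjuster} on the right and a non-superkey on the left, so 3NF fails.
The proper key subset {ClaimID} of {ClaimID, PolicyNo} determines non-prime {CoverageType}, so the relation is not even in 2NF.

1NF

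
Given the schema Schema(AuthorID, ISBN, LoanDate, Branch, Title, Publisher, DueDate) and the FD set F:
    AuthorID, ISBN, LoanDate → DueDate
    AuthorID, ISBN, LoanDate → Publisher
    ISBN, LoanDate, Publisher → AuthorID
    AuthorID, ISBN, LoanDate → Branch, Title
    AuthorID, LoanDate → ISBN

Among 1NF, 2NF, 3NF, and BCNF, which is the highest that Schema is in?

BCNF

Candidate keys: {AuthorID, LoanDate}, {ISBN, LoanDate, Publisher}. Prime attributes: {AuthorID, ISBN, LoanDate, Publisher}.
Every FD has a superkey on the left, so the relation is in BCNF.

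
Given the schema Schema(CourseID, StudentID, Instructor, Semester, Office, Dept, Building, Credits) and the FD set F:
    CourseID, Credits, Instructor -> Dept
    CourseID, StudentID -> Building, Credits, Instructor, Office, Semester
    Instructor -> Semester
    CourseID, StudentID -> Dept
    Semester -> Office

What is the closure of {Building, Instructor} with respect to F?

{Building, Instructor, Office, Semester}

Start with {Building, Instructor}.
Instructor -> Semester applies; add {Semester} → now {Building, Instructor, Semester}.
Semester -> Office applies; add {Office} → now {Building, Instructor, Office, Semester}.
No further FD applies.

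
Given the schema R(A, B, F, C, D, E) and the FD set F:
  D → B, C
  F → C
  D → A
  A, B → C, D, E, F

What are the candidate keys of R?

{D} is a candidate key since {D}⁺ = {A, B, C, D, E, F} covers every attribute.
{A, B} is a candidate key since {A, B}⁺ = {A, B, C, D, E, F} covers every attribute.
No proper subset of any of these is a key, and no other minimal superkey exists.

{A, B}, {D}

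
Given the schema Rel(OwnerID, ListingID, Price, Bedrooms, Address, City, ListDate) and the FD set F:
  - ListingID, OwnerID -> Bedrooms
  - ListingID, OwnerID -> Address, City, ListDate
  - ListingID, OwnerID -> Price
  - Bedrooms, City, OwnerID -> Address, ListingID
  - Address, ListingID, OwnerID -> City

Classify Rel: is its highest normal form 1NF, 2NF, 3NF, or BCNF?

BCNF

Candidate keys: {Bedrooms, City, OwnerID}, {ListingID, OwnerID}. Prime attributes: {Bedrooms, City, ListingID, OwnerID}.
The left-hand side of every FD is a superkey, so BCNF is satisfied.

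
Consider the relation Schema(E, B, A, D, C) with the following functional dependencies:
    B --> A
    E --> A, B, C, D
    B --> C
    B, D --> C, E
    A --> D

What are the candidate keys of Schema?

{B}, {E}

Closure of {B} is {A, B, C, D, E}, the whole schema; {B} is a candidate key.
Closure of {E} is {A, B, C, D, E}, the whole schema; {E} is a candidate key.
Any other superkey properly contains one of these, so there are no further candidate keys.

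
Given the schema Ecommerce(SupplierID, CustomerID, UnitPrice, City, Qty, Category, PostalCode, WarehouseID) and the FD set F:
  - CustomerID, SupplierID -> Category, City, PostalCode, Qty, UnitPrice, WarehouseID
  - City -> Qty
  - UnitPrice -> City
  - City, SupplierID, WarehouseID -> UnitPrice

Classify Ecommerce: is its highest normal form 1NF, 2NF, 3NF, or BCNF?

2NF

Candidate key: {CustomerID, SupplierID}. Prime attributes: {CustomerID, SupplierID}.
City -> Qty breaks BCNF: {City}⁺ = {City, Qty}, so {City} is not a superkey.
City -> Qty determines the non-prime attribute {Qty} from a non-superkey — 3NF is violated.
No non-prime attribute depends on a proper subset of any candidate key, so 2NF holds.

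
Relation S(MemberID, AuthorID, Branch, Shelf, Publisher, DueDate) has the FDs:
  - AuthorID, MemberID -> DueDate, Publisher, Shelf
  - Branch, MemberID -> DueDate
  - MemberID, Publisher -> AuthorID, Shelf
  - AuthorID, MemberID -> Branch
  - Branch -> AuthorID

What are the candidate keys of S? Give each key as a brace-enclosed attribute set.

No FD produces {MemberID}, so it must be in every candidate key.
Closure of {AuthorID, MemberID} is {AuthorID, Branch, DueDate, MemberID, Publisher, Shelf}, the whole schema; {AuthorID, MemberID} is a candidate key.
Closure of {Branch, MemberID} is {AuthorID, Branch, DueDate, MemberID, Publisher, Shelf}, the whole schema; {Branch, MemberID} is a candidate key.
Closure of {MemberID, Publisher} is {AuthorID, Branch, DueDate, MemberID, Publisher, Shelf}, the whole schema; {MemberID, Publisher} is a candidate key.
These are minimal and exhaustive — every other superkey contains one of them.

{AuthorID, MemberID}, {Branch, MemberID}, {MemberID, Publisher}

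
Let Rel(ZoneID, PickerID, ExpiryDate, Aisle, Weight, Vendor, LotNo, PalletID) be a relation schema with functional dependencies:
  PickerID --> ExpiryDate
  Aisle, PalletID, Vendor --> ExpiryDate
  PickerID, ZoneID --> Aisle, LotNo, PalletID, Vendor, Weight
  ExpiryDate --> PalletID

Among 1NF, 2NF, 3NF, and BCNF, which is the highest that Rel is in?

Candidate key: {PickerID, ZoneID}. Prime attributes: {PickerID, ZoneID}.
PickerID --> ExpiryDate: {PickerID}⁺ = {ExpiryDate, PalletID, PickerID}, which is not all of the attributes, so the left side is not a superkey — BCNF is violated.
Because {ExpiryDate} is non-prime and the left side of PickerID --> ExpiryDate is not a superkey, the relation is not in 3NF.
Since {PickerID} ⊂ {PickerID, ZoneID} and {PickerID}⁺ ⊇ {ExpiryDate, PalletID} with {ExpiryDate, PalletID} non-prime, there is a partial dependency; 2NF fails.

1NF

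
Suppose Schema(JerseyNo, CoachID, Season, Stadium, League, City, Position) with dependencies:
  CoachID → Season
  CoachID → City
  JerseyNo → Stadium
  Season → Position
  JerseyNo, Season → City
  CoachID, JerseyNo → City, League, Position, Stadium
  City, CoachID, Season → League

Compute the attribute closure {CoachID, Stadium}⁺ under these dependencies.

{City, CoachID, League, Position, Season, Stadium}

Start with {CoachID, Stadium}.
CoachID → Season applies; add {Season} → now {CoachID, Season, Stadium}.
CoachID → City applies; add {City} → now {City, CoachID, Season, Stadium}.
Season → Position applies; add {Position} → now {City, CoachID, Position, Season, Stadium}.
City, CoachID, Season → League applies; add {League} → now {City, CoachID, League, Position, Season, Stadium}.
No further FD applies.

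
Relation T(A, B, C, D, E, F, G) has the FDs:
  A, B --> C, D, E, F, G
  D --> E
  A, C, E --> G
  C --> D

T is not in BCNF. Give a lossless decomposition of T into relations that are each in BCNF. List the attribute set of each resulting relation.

Candidate key of the original relation: {A, B}.
{A, B, C, D, E, F, G}: {D} determines {D, E} here but is not a superkey — split on D --> E, giving {D, E} and {A, B, C, D, F, G}.
{D, E} is in BCNF.
{A, B, C, D, F, G}: {C} determines {C, D} here but is not a superkey — split on C --> D, giving {C, D} and {A, B, C, F, G}.
{C, D} is in BCNF.
{A, B, C, F, G}: {A, C} determines {A, C, G} here but is not a superkey — split on A, C --> G, giving {A, C, G} and {A, B, C, F}.
{A, C, G} is in BCNF.
{A, B, C, F} is in BCNF.

{A, B, C, F}; {A, C, G}; {C, D}; {D, E}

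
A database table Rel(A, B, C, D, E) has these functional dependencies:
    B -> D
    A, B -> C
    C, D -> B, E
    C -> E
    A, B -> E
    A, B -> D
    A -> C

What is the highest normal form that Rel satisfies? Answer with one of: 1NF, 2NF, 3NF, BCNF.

1NF

Candidate keys: {A, B}, {A, D}. Prime attributes: {A, B, D}.
B -> D breaks BCNF: {B}⁺ = {B, D}, so {B} is not a superkey.
C, D -> B, E determines the non-prime attribute {E} from a non-superkey — 3NF is violated.
{A} is a proper subset of the key {A, B}, and {A}⁺ contains the non-prime attributes {C, E} — a partial dependency, so 2NF is violated.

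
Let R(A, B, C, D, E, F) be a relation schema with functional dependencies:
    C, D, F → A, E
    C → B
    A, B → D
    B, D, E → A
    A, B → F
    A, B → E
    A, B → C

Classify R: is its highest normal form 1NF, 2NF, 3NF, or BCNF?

Candidate keys: {A, B}, {A, C}, {B, D, E}, {C, D, E}, {C, D, F}. Prime attributes: {A, B, C, D, E, F}.
C → B breaks BCNF: {C}⁺ = {B, C}, so {C} is not a superkey.
But every attribute on its right side ({B}) is prime, and the same holds for every other non-superkey FD, so 3NF still holds.

3NF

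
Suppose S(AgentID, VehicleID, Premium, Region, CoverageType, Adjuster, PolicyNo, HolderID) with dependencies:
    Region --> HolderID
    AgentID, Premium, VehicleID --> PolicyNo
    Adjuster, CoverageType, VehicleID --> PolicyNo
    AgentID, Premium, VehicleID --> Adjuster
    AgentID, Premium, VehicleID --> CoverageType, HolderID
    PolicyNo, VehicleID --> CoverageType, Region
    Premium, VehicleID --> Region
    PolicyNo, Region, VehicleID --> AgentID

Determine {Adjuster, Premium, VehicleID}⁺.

{Adjuster, HolderID, Premium, Region, VehicleID}

Start with {Adjuster, Premium, VehicleID}.
Premium, VehicleID --> Region applies; add {Region} → now {Adjuster, Premium, Region, VehicleID}.
Region --> HolderID applies; add {HolderID} → now {Adjuster, HolderID, Premium, Region, VehicleID}.
No further FD applies.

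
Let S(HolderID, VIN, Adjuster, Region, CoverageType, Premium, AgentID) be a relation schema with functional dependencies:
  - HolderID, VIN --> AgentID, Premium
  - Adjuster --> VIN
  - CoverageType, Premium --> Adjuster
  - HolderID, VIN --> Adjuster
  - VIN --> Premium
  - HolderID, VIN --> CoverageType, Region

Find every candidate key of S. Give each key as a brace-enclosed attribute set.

{HolderID} never appears on the right of any FD, so every key must include it.
Closure of {Adjuster, HolderID} is {Adjuster, AgentID, CoverageType, HolderID, Premium, Region, VIN}, the whole schema; {Adjuster, HolderID} is a candidate key.
Closure of {HolderID, VIN} is {Adjuster, AgentID, CoverageType, HolderID, Premium, Region, VIN}, the whole schema; {HolderID, VIN} is a candidate key.
Closure of {CoverageType, HolderID, Premium} is {Adjuster, AgentID, CoverageType, HolderID, Premium, Region, VIN}, the whole schema; {CoverageType, HolderID, Premium} is a candidate key.
These are minimal and exhaustive — every other superkey contains one of them.

{Adjuster, HolderID}, {CoverageType, HolderID, Premium}, {HolderID, VIN}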